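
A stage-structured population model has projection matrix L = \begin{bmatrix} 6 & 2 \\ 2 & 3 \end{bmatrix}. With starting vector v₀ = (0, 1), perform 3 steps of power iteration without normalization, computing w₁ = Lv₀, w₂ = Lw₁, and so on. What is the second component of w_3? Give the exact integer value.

w1 = Lv₀ = (6·0 + 2·1; 2·0 + 3·1) = (2, 3)
w2 = Lw1 = (6·2 + 2·3; 2·2 + 3·3) = (18, 13)
w3 = Lw2 = (134, 75)
The requested component of w3 is 75.

75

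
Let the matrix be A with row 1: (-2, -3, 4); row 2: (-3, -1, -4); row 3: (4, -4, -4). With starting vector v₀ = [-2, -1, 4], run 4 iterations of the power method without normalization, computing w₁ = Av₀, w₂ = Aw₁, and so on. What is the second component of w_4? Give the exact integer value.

2877

w1 = Av₀ = (23, -9, -20)
w2 = Aw1 = (-99, 20, 208)
w3 = Aw2 = (970, -555, -1308)
w4 = Aw3 = (-5507, 2877, 11332)
The requested component of w4 is 2877.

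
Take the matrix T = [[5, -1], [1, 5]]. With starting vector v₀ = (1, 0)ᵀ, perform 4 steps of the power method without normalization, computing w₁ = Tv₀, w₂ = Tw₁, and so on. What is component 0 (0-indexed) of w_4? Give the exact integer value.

476

w1 = Tv₀ = (5·1 + (-1)·0; 1·1 + 5·0) = (5, 1)
w2 = Tw1 = (5·5 + (-1)·1; 1·5 + 5·1) = (24, 10)
w3 = Tw2 = (110, 74)
w4 = Tw3 = (476, 480)
The requested component of w4 is 476.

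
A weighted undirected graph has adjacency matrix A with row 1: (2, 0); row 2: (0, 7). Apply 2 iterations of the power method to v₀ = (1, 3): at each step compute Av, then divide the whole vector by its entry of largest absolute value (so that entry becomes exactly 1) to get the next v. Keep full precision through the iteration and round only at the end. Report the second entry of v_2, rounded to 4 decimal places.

1.0000

Av0 = (2.00000, 21.00000); divide by 21.00000 → v1 = (0.09524, 1.00000)
Av1 = (0.19048, 7.00000); divide by 7.00000 → v2 = (0.02721, 1.00000)
Requested entry of v2: 147/147 = 1.0000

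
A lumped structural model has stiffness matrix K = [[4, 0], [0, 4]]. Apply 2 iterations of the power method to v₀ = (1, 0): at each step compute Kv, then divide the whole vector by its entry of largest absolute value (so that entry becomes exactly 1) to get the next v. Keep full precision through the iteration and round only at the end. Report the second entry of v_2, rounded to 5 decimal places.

Kv0 = (4.000000, 0.000000); divide by 4.000000 → v1 = (1.000000, 0.000000)
Kv1 = (4.000000, 0.000000); divide by 4.000000 → v2 = (1.000000, 0.000000)
Requested entry of v2: 0/16 = 0.00000

0.00000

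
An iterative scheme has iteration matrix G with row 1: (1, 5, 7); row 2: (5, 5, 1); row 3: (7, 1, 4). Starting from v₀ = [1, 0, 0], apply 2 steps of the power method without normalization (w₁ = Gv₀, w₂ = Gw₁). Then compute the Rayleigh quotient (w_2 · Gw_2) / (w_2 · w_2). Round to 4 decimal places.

λ ≈ 10.6563

w1 = Gv₀ = (1, 5, 7)
w2 = Gw1 = (75, 37, 40)
Gw2 = (540, 600, 722)
w2·Gw2 = 75·540 + 37·600 + 40·722 = 91580; w2·w2 = 75·75 + 37·37 + 40·40 = 8594
λ ≈ 91580/8594 = 10.6563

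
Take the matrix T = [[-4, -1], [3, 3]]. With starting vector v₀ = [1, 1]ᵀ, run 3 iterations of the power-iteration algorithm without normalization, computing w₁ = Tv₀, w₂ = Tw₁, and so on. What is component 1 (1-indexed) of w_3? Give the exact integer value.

-59

w1 = Tv₀ = (-5, 6)
w2 = Tw1 = (14, 3)
w3 = Tw2 = (-59, 51)
The requested component of w3 is -59.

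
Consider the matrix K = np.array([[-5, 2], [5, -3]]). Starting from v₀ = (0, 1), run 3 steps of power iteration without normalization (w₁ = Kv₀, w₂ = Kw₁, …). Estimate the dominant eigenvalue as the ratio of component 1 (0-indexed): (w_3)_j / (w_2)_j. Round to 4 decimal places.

λ ≈ -7.2105

w1 = Kv₀ = (2, -3)
w2 = Kw1 = (-16, 19)
w3 = Kw2 = (118, -137)
Ratio at component: -137 / 19 = -7.2105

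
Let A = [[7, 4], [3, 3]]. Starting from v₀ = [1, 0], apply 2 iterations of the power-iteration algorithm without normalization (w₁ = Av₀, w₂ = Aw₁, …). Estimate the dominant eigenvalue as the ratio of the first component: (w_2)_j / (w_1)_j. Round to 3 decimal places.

8.714

w1 = Av₀ = (7, 3)
w2 = Aw1 = (61, 30)
Ratio at component: 61 / 7 = 8.714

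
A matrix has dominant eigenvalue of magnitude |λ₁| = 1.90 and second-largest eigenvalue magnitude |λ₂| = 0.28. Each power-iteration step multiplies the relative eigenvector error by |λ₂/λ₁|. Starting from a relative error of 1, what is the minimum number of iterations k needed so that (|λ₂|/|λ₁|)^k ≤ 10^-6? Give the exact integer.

8

|λ₂/λ₁| = 0.28/1.90 = 0.14737
Need k ≥ ln(10^-6) / ln(0.14737) = -13.8155 / -1.9148 ≈ 7.215
Smallest integer k satisfying the bound: 8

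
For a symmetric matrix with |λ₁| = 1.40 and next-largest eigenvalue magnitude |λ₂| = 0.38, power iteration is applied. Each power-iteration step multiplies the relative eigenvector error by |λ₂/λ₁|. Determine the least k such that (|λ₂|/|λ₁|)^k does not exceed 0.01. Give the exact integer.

|λ₂/λ₁| = 0.38/1.40 = 0.27143
Need k ≥ ln(0.01) / ln(0.27143) = -4.6052 / -1.3041 ≈ 3.531
Smallest integer k satisfying the bound: 4

4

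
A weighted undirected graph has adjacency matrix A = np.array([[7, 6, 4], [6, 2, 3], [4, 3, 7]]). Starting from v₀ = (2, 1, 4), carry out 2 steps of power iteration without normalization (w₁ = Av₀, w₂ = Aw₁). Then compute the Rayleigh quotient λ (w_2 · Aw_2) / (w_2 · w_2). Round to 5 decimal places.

14.36835

w1 = Av₀ = (7·2 + 6·1 + 4·4; 6·2 + 2·1 + 3·4; 4·2 + 3·1 + 7·4) = (36, 26, 39)
w2 = Aw1 = (7·36 + 6·26 + 4·39; 6·36 + 2·26 + 3·39; 4·36 + 3·26 + 7·39) = (564, 385, 495)
Aw2 = (8238, 5639, 6876)
w2·Aw2 = 564·8238 + 385·5639 + 495·6876 = 10220867; w2·w2 = 564·564 + 385·385 + 495·495 = 711346
λ ≈ 10220867/711346 = 14.36835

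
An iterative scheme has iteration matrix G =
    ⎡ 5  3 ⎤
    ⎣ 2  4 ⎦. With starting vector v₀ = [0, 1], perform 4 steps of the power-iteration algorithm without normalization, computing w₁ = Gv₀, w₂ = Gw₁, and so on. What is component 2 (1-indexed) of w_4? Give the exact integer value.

970

w1 = Gv₀ = (5·0 + 3·1; 2·0 + 4·1) = (3, 4)
w2 = Gw1 = (5·3 + 3·4; 2·3 + 4·4) = (27, 22)
w3 = Gw2 = (201, 142)
w4 = Gw3 = (1431, 970)
The requested component of w4 is 970.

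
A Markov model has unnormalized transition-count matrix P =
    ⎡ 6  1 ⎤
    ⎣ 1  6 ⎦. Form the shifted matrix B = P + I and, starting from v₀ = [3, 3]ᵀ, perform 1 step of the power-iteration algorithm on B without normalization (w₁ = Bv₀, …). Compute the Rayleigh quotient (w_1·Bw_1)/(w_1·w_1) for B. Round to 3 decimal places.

8.000

B = P + I has rows (7, 1); (1, 7)
w1 = Bv₀ = (7·3 + 1·3; 1·3 + 7·3) = (24, 24)
Bw1 = (192, 192)
w1·Bw1 = 9216; w1·w1 = 1152; μ ≈ 9216/1152 = 8.000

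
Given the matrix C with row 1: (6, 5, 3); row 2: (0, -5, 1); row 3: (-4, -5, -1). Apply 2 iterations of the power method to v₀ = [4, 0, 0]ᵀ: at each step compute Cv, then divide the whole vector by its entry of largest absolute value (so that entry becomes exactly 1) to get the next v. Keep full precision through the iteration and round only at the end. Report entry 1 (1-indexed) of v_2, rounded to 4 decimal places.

Cv0 = (24.00000, 0.00000, -16.00000); divide by 24.00000 → v1 = (1.00000, 0.00000, -0.66667)
Cv1 = (4.00000, -0.66667, -3.33333); divide by 4.00000 → v2 = (1.00000, -0.16667, -0.83333)
Requested entry of v2: 96/96 = 1.0000

1.0000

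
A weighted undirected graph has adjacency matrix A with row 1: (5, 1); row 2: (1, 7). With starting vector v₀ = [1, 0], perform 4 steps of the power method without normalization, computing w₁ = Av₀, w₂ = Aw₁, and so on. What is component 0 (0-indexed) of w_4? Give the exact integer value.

w1 = Av₀ = (5·1 + 1·0; 1·1 + 7·0) = (5, 1)
w2 = Aw1 = (5·5 + 1·1; 1·5 + 7·1) = (26, 12)
w3 = Aw2 = (142, 110)
w4 = Aw3 = (820, 912)
The requested component of w4 is 820.

820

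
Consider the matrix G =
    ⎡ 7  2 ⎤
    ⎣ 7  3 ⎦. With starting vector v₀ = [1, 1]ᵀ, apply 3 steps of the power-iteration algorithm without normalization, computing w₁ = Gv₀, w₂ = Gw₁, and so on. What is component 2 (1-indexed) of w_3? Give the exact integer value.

860

w1 = Gv₀ = (9, 10)
w2 = Gw1 = (83, 93)
w3 = Gw2 = (767, 860)
The requested component of w3 is 860.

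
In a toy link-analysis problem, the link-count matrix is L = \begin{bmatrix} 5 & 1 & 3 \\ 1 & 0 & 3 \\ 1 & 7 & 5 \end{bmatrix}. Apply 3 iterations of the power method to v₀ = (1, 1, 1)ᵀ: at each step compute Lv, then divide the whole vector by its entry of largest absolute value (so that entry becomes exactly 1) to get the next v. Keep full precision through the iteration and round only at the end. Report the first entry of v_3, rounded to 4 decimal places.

Lv0 = (9.00000, 4.00000, 13.00000); divide by 13.00000 → v1 = (0.69231, 0.30769, 1.00000)
Lv1 = (6.76923, 3.69231, 7.84615); divide by 7.84615 → v2 = (0.86275, 0.47059, 1.00000)
Lv2 = (7.78431, 3.86275, 9.15686); divide by 9.15686 → v3 = (0.85011, 0.42184, 1.00000)
Requested entry of v3: 794/934 = 0.8501

0.8501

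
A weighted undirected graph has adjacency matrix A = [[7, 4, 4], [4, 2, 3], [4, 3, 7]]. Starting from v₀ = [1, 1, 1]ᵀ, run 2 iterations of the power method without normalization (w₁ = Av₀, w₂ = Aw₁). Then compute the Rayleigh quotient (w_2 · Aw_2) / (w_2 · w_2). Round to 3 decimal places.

w1 = Av₀ = (7·1 + 4·1 + 4·1; 4·1 + 2·1 + 3·1; 4·1 + 3·1 + 7·1) = (15, 9, 14)
w2 = Aw1 = (7·15 + 4·9 + 4·14; 4·15 + 2·9 + 3·14; 4·15 + 3·9 + 7·14) = (197, 120, 185)
Aw2 = (2599, 1583, 2443)
w2·Aw2 = 197·2599 + 120·1583 + 185·2443 = 1153918; w2·w2 = 197·197 + 120·120 + 185·185 = 87434
λ ≈ 1153918/87434 = 13.198

13.198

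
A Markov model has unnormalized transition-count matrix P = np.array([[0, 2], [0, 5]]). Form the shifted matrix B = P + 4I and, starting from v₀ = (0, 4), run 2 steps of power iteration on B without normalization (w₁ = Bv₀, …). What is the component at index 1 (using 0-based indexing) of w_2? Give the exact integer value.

B = P + 4I has rows (4, 2); (0, 9)
w1 = Bv₀ = (8, 36)
w2 = Bw1 = (104, 324)
Requested component of w2: 324

324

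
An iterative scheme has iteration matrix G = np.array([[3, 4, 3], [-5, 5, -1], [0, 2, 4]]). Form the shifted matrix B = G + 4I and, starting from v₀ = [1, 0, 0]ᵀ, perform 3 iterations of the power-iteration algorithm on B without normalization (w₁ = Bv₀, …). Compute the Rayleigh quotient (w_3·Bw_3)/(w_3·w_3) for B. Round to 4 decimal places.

B = G + 4I has rows (7, 4, 3); (-5, 9, -1); (0, 2, 8)
w1 = Bv₀ = (7, -5, 0)
w2 = Bw1 = (29, -80, -10)
w3 = Bw2 = (-147, -855, -240)
Bw3 = (-5169, -6720, -3630)
w3·Bw3 = 7376643; w3·w3 = 810234; μ ≈ 7376643/810234 = 9.1043

μ ≈ 9.1043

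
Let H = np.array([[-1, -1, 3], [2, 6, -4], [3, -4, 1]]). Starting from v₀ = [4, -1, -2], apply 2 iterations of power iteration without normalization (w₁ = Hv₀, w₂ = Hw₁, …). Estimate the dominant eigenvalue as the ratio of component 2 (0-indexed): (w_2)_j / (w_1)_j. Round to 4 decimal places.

w1 = Hv₀ = (-9, 10, 14)
w2 = Hw1 = (41, -14, -53)
Ratio at component: -53 / 14 = -3.7857

-3.7857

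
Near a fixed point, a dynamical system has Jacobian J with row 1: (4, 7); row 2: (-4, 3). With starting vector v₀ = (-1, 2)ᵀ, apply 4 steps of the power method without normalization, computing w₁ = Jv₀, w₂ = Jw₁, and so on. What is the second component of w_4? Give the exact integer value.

-2890

w1 = Jv₀ = (4·(-1) + 7·2; (-4)·(-1) + 3·2) = (10, 10)
w2 = Jw1 = (4·10 + 7·10; (-4)·10 + 3·10) = (110, -10)
w3 = Jw2 = (370, -470)
w4 = Jw3 = (-1810, -2890)
The requested component of w4 is -2890.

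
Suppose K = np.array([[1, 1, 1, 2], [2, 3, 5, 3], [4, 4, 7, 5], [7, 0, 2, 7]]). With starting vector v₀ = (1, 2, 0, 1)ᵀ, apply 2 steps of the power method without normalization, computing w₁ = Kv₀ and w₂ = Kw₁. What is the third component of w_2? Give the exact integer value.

253

w1 = Kv₀ = (1·1 + 1·2 + 1·0 + 2·1; 2·1 + 3·2 + 5·0 + 3·1; 4·1 + 4·2 + 7·0 + 5·1; 7·1 + 0·2 + 2·0 + 7·1) = (5, 11, 17, 14)
w2 = Kw1 = (1·5 + 1·11 + 1·17 + 2·14; 2·5 + 3·11 + 5·17 + 3·14; 4·5 + 4·11 + 7·17 + 5·14; 7·5 + 0·11 + 2·17 + 7·14) = (61, 170, 253, 167)
The requested component of w2 is 253.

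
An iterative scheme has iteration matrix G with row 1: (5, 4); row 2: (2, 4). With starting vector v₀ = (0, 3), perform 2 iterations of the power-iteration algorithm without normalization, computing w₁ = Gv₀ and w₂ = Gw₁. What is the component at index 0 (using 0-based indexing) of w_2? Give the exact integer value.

108

w1 = Gv₀ = (5·0 + 4·3; 2·0 + 4·3) = (12, 12)
w2 = Gw1 = (5·12 + 4·12; 2·12 + 4·12) = (108, 72)
The requested component of w2 is 108.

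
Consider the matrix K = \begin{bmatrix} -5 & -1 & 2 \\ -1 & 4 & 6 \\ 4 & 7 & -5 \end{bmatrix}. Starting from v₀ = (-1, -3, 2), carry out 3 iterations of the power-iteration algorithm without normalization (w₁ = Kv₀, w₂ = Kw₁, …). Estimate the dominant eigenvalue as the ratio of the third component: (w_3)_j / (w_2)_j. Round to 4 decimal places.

w1 = Kv₀ = ((-5)·(-1) + (-1)·(-3) + 2·2; (-1)·(-1) + 4·(-3) + 6·2; 4·(-1) + 7·(-3) + (-5)·2) = (12, 1, -35)
w2 = Kw1 = ((-5)·12 + (-1)·1 + 2·(-35); (-1)·12 + 4·1 + 6·(-35); 4·12 + 7·1 + (-5)·(-35)) = (-131, -218, 230)
w3 = Kw2 = (1333, 639, -3200)
Ratio at component: -3200 / 230 = -13.9130

-13.9130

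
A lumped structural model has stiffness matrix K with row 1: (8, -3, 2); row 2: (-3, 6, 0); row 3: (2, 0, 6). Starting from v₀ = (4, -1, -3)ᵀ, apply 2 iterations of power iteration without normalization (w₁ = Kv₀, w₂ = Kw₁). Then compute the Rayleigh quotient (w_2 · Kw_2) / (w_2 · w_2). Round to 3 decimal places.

w1 = Kv₀ = (8·4 + (-3)·(-1) + 2·(-3); (-3)·4 + 6·(-1) + 0·(-3); 2·4 + 0·(-1) + 6·(-3)) = (29, -18, -10)
w2 = Kw1 = (8·29 + (-3)·(-18) + 2·(-10); (-3)·29 + 6·(-18) + 0·(-10); 2·29 + 0·(-18) + 6·(-10)) = (266, -195, -2)
Kw2 = (2709, -1968, 520)
w2·Kw2 = 266·2709 + (-195)·(-1968) + (-2)·520 = 1103314; w2·w2 = 266·266 + (-195)·(-195) + (-2)·(-2) = 108785
λ ≈ 1103314/108785 = 10.142

10.142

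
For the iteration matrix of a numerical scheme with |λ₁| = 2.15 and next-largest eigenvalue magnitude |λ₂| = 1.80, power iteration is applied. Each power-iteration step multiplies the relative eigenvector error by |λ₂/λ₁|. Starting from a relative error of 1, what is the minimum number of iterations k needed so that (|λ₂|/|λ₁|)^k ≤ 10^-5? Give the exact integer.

65

|λ₂/λ₁| = 1.80/2.15 = 0.83721
Need k ≥ ln(10^-5) / ln(0.83721) = -11.5129 / -0.1777 ≈ 64.795
Smallest integer k satisfying the bound: 65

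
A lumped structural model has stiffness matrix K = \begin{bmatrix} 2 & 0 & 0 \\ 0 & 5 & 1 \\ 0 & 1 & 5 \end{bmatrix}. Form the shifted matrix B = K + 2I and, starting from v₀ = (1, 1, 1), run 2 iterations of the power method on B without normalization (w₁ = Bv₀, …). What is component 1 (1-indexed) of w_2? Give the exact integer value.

16

B = K + 2I has rows (4, 0, 0); (0, 7, 1); (0, 1, 7)
w1 = Bv₀ = (4·1 + 0·1 + 0·1; 0·1 + 7·1 + 1·1; 0·1 + 1·1 + 7·1) = (4, 8, 8)
w2 = Bw1 = (4·4 + 0·8 + 0·8; 0·4 + 7·8 + 1·8; 0·4 + 1·8 + 7·8) = (16, 64, 64)
Requested component of w2: 16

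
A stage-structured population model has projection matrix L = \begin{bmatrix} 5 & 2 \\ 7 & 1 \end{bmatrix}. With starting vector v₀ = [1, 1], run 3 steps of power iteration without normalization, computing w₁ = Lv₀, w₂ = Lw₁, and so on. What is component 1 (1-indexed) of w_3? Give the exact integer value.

w1 = Lv₀ = (5·1 + 2·1; 7·1 + 1·1) = (7, 8)
w2 = Lw1 = (5·7 + 2·8; 7·7 + 1·8) = (51, 57)
w3 = Lw2 = (369, 414)
The requested component of w3 is 369.

369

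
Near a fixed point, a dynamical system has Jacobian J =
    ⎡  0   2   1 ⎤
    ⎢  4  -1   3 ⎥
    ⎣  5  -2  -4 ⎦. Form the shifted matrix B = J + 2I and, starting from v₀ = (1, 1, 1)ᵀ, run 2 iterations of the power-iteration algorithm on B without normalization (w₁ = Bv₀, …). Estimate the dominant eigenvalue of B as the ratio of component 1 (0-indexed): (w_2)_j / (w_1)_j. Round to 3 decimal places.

B = J + 2I has rows (2, 2, 1); (4, 1, 3); (5, -2, -2)
w1 = Bv₀ = (2·1 + 2·1 + 1·1; 4·1 + 1·1 + 3·1; 5·1 + (-2)·1 + (-2)·1) = (5, 8, 1)
w2 = Bw1 = (2·5 + 2·8 + 1·1; 4·5 + 1·8 + 3·1; 5·5 + (-2)·8 + (-2)·1) = (27, 31, 7)
Ratio: 31/8 = 3.875

3.875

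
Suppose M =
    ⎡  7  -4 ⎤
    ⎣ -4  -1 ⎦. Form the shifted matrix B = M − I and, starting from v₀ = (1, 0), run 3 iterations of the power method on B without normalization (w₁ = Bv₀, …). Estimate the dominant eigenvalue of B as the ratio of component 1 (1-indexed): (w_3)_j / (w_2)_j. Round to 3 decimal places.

μ ≈ 7.231

B = M − I has rows (6, -4); (-4, -2)
w1 = Bv₀ = (6, -4)
w2 = Bw1 = (52, -16)
w3 = Bw2 = (376, -176)
Ratio: 376/52 = 7.231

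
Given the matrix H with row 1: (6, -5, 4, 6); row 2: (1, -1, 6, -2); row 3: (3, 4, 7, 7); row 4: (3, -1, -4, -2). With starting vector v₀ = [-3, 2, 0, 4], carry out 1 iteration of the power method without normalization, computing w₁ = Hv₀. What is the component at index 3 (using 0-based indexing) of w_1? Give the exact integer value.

-19

w1 = Hv₀ = (6·(-3) + (-5)·2 + 4·0 + 6·4; 1·(-3) + (-1)·2 + 6·0 + (-2)·4; 3·(-3) + 4·2 + 7·0 + 7·4; 3·(-3) + (-1)·2 + (-4)·0 + (-2)·4) = (-4, -13, 27, -19)
The requested component of w1 is -19.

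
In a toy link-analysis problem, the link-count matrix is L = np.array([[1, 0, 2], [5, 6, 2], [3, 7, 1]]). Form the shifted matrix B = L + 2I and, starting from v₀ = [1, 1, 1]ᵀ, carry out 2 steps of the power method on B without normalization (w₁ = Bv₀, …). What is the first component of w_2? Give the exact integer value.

B = L + 2I has rows (3, 0, 2); (5, 8, 2); (3, 7, 3)
w1 = Bv₀ = (5, 15, 13)
w2 = Bw1 = (41, 171, 159)
Requested component of w2: 41

41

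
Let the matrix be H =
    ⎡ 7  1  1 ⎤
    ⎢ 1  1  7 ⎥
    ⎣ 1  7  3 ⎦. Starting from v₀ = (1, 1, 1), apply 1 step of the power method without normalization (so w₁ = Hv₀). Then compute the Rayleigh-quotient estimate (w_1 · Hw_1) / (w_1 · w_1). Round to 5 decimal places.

w1 = Hv₀ = (7·1 + 1·1 + 1·1; 1·1 + 1·1 + 7·1; 1·1 + 7·1 + 3·1) = (9, 9, 11)
Hw1 = (83, 95, 105)
w1·Hw1 = 9·83 + 9·95 + 11·105 = 2757; w1·w1 = 9·9 + 9·9 + 11·11 = 283
λ ≈ 2757/283 = 9.74205

λ ≈ 9.74205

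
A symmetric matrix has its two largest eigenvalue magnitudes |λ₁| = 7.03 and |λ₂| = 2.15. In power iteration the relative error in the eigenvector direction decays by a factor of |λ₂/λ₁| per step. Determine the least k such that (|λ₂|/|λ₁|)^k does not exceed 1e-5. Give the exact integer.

10

|λ₂/λ₁| = 2.15/7.03 = 0.30583
Need k ≥ ln(1e-5) / ln(0.30583) = -11.5129 / -1.1847 ≈ 9.718
Smallest integer k satisfying the bound: 10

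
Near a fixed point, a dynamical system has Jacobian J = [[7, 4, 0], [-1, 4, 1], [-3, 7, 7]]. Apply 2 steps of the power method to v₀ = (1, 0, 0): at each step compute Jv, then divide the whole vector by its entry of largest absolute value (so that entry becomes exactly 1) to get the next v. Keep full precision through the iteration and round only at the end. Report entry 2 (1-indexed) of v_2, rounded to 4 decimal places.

0.2857

Jv0 = (7.00000, -1.00000, -3.00000); divide by 7.00000 → v1 = (1.00000, -0.14286, -0.42857)
Jv1 = (6.42857, -2.00000, -7.00000); divide by -7.00000 → v2 = (-0.91837, 0.28571, 1.00000)
Requested entry of v2: -14/-49 = 0.2857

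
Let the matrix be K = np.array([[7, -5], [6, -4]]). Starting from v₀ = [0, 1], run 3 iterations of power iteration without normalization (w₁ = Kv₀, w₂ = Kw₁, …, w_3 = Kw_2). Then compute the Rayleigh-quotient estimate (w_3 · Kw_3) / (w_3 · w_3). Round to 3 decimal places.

w1 = Kv₀ = (-5, -4)
w2 = Kw1 = (-15, -14)
w3 = Kw2 = (-35, -34)
Kw3 = (-75, -74)
w3·Kw3 = (-35)·(-75) + (-34)·(-74) = 5141; w3·w3 = (-35)·(-35) + (-34)·(-34) = 2381
λ ≈ 5141/2381 = 2.159

λ ≈ 2.159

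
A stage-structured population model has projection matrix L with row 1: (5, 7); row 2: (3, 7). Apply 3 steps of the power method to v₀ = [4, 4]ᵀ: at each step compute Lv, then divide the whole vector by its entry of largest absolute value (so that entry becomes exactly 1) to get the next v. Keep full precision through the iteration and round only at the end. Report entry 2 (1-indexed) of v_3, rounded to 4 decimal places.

Lv0 = (48.00000, 40.00000); divide by 48.00000 → v1 = (1.00000, 0.83333)
Lv1 = (10.83333, 8.83333); divide by 10.83333 → v2 = (1.00000, 0.81538)
Lv2 = (10.70769, 8.70769); divide by 10.70769 → v3 = (1.00000, 0.81322)
Requested entry of v3: 4528/5568 = 0.8132

0.8132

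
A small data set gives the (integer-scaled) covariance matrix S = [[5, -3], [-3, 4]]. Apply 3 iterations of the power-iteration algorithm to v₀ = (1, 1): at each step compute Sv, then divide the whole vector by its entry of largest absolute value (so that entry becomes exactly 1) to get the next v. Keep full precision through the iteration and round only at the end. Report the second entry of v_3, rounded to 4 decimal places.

-0.7073

Sv0 = (2.00000, 1.00000); divide by 2.00000 → v1 = (1.00000, 0.50000)
Sv1 = (3.50000, -1.00000); divide by 3.50000 → v2 = (1.00000, -0.28571)
Sv2 = (5.85714, -4.14286); divide by 5.85714 → v3 = (1.00000, -0.70732)
Requested entry of v3: -29/41 = -0.7073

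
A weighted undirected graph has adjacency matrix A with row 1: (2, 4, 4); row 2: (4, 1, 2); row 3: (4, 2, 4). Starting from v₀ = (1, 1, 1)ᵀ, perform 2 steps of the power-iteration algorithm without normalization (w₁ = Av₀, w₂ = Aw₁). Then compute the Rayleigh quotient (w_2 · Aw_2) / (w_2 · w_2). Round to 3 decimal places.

9.201

w1 = Av₀ = (10, 7, 10)
w2 = Aw1 = (88, 67, 94)
Aw2 = (820, 607, 862)
w2·Aw2 = 88·820 + 67·607 + 94·862 = 193857; w2·w2 = 88·88 + 67·67 + 94·94 = 21069
λ ≈ 193857/21069 = 9.201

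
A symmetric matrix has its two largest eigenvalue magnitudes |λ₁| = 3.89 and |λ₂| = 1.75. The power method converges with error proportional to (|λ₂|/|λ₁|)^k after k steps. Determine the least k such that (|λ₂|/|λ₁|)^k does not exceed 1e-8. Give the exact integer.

24

|λ₂/λ₁| = 1.75/3.89 = 0.44987
Need k ≥ ln(1e-8) / ln(0.44987) = -18.4207 / -0.7988 ≈ 23.061
Smallest integer k satisfying the bound: 24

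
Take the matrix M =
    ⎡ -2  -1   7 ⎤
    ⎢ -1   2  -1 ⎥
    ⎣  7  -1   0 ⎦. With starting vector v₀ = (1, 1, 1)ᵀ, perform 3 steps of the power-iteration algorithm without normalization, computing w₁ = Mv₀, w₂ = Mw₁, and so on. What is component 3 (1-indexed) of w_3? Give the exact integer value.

248

w1 = Mv₀ = ((-2)·1 + (-1)·1 + 7·1; (-1)·1 + 2·1 + (-1)·1; 7·1 + (-1)·1 + 0·1) = (4, 0, 6)
w2 = Mw1 = ((-2)·4 + (-1)·0 + 7·6; (-1)·4 + 2·0 + (-1)·6; 7·4 + (-1)·0 + 0·6) = (34, -10, 28)
w3 = Mw2 = (138, -82, 248)
The requested component of w3 is 248.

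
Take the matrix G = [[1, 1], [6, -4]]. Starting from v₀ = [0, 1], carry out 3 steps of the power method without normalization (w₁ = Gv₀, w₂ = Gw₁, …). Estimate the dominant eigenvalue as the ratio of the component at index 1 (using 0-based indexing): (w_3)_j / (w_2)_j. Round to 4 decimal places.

w1 = Gv₀ = (1·0 + 1·1; 6·0 + (-4)·1) = (1, -4)
w2 = Gw1 = (1·1 + 1·(-4); 6·1 + (-4)·(-4)) = (-3, 22)
w3 = Gw2 = (19, -106)
Ratio at component: -106 / 22 = -4.8182

λ ≈ -4.8182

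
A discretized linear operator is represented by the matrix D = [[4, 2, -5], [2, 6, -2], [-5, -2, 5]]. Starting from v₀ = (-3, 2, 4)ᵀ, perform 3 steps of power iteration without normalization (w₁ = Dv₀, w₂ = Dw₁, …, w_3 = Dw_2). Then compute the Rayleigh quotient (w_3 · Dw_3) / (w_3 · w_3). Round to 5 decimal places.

11.05123

w1 = Dv₀ = (4·(-3) + 2·2 + (-5)·4; 2·(-3) + 6·2 + (-2)·4; (-5)·(-3) + (-2)·2 + 5·4) = (-28, -2, 31)
w2 = Dw1 = (4·(-28) + 2·(-2) + (-5)·31; 2·(-28) + 6·(-2) + (-2)·31; (-5)·(-28) + (-2)·(-2) + 5·31) = (-271, -130, 299)
w3 = Dw2 = (-2839, -1920, 3110)
Dw3 = (-30746, -23418, 33585)
w3·Dw3 = (-2839)·(-30746) + (-1920)·(-23418) + 3110·33585 = 236699804; w3·w3 = (-2839)·(-2839) + (-1920)·(-1920) + 3110·3110 = 21418421
λ ≈ 236699804/21418421 = 11.05123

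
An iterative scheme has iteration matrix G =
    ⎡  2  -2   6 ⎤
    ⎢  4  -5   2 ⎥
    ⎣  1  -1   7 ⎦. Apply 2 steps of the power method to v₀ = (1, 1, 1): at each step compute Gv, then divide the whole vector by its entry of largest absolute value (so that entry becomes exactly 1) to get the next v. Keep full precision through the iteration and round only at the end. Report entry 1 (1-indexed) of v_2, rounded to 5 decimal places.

Gv0 = (6.000000, 1.000000, 7.000000); divide by 7.000000 → v1 = (0.857143, 0.142857, 1.000000)
Gv1 = (7.428571, 4.714286, 7.714286); divide by 7.714286 → v2 = (0.962963, 0.611111, 1.000000)
Requested entry of v2: 52/54 = 0.96296

0.96296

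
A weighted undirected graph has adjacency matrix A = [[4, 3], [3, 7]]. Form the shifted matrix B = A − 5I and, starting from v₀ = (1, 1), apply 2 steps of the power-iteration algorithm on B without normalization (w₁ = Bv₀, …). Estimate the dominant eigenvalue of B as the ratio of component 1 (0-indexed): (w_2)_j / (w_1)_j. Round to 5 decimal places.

B = A − 5I has rows (-1, 3); (3, 2)
w1 = Bv₀ = (2, 5)
w2 = Bw1 = (13, 16)
Ratio: 16/5 = 3.20000

μ ≈ 3.20000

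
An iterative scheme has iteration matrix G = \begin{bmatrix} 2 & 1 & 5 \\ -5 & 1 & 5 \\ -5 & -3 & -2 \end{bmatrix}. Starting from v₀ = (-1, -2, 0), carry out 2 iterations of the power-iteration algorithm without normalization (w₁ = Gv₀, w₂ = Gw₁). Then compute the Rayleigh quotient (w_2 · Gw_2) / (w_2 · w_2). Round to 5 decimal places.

λ ≈ -0.74371

w1 = Gv₀ = (-4, 3, 11)
w2 = Gw1 = (50, 78, -11)
Gw2 = (123, -227, -462)
w2·Gw2 = 50·123 + 78·(-227) + (-11)·(-462) = -6474; w2·w2 = 50·50 + 78·78 + (-11)·(-11) = 8705
λ ≈ -6474/8705 = -0.74371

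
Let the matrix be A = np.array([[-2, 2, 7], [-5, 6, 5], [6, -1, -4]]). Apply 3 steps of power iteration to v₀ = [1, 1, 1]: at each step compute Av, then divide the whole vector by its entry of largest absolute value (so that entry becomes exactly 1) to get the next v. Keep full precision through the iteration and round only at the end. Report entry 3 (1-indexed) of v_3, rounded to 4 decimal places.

Av0 = (7.00000, 6.00000, 1.00000); divide by 7.00000 → v1 = (1.00000, 0.85714, 0.14286)
Av1 = (0.71429, 0.85714, 4.57143); divide by 4.57143 → v2 = (0.15625, 0.18750, 1.00000)
Av2 = (7.06250, 5.34375, -3.25000); divide by 7.06250 → v3 = (1.00000, 0.75664, -0.46018)
Requested entry of v3: -104/226 = -0.4602

-0.4602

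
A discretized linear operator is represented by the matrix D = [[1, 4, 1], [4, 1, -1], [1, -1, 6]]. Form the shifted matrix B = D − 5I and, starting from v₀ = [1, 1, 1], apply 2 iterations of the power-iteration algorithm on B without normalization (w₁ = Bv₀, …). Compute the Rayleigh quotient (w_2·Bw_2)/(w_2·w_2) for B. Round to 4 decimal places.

-8.0280

B = D − 5I has rows (-4, 4, 1); (4, -4, -1); (1, -1, 1)
w1 = Bv₀ = (1, -1, 1)
w2 = Bw1 = (-7, 7, 3)
Bw2 = (59, -59, -11)
w2·Bw2 = -859; w2·w2 = 107; μ ≈ -859/107 = -8.0280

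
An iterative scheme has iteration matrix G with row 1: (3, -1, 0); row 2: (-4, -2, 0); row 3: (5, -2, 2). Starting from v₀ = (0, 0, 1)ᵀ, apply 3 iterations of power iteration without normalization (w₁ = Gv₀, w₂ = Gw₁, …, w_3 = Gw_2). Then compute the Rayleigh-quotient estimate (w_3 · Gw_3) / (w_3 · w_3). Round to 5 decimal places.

w1 = Gv₀ = (3·0 + (-1)·0 + 0·1; (-4)·0 + (-2)·0 + 0·1; 5·0 + (-2)·0 + 2·1) = (0, 0, 2)
w2 = Gw1 = (3·0 + (-1)·0 + 0·2; (-4)·0 + (-2)·0 + 0·2; 5·0 + (-2)·0 + 2·2) = (0, 0, 4)
w3 = Gw2 = (0, 0, 8)
Gw3 = (0, 0, 16)
w3·Gw3 = 0·0 + 0·0 + 8·16 = 128; w3·w3 = 0·0 + 0·0 + 8·8 = 64
λ ≈ 128/64 = 2.00000

2.00000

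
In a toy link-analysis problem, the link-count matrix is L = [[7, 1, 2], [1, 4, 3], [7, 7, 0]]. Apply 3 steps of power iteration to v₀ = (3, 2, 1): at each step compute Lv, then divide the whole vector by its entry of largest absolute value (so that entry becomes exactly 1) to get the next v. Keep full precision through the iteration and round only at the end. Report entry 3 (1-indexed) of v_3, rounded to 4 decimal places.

Lv0 = (25.00000, 14.00000, 35.00000); divide by 35.00000 → v1 = (0.71429, 0.40000, 1.00000)
Lv1 = (7.40000, 5.31429, 7.80000); divide by 7.80000 → v2 = (0.94872, 0.68132, 1.00000)
Lv2 = (9.32234, 6.67399, 11.41026); divide by 11.41026 → v3 = (0.81701, 0.58491, 1.00000)
Requested entry of v3: 3115/3115 = 1.0000

1.0000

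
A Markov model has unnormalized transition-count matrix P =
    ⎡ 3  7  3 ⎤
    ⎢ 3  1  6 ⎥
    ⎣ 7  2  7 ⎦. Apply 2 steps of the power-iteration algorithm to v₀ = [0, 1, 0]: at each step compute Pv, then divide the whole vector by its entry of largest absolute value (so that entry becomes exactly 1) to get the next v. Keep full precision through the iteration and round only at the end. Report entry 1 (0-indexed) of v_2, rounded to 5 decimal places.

0.52308

Pv0 = (7.000000, 1.000000, 2.000000); divide by 7.000000 → v1 = (1.000000, 0.142857, 0.285714)
Pv1 = (4.857143, 4.857143, 9.285714); divide by 9.285714 → v2 = (0.523077, 0.523077, 1.000000)
Requested entry of v2: 34/65 = 0.52308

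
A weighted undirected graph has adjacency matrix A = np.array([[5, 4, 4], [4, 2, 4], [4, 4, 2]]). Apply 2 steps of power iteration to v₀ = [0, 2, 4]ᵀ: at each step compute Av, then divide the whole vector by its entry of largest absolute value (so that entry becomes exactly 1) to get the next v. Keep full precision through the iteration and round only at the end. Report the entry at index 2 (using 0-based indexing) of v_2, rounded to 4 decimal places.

0.7879

Av0 = (24.00000, 20.00000, 16.00000); divide by 24.00000 → v1 = (1.00000, 0.83333, 0.66667)
Av1 = (11.00000, 8.33333, 8.66667); divide by 11.00000 → v2 = (1.00000, 0.75758, 0.78788)
Requested entry of v2: 208/264 = 0.7879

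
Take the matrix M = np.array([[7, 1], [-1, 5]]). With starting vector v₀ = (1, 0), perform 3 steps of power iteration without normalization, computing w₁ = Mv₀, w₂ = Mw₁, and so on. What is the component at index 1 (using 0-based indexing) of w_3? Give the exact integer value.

w1 = Mv₀ = (7·1 + 1·0; (-1)·1 + 5·0) = (7, -1)
w2 = Mw1 = (7·7 + 1·(-1); (-1)·7 + 5·(-1)) = (48, -12)
w3 = Mw2 = (324, -108)
The requested component of w3 is -108.

-108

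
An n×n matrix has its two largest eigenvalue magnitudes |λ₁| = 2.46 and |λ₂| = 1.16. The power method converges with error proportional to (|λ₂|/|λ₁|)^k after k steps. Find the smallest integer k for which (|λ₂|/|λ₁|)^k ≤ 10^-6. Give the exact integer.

|λ₂/λ₁| = 1.16/2.46 = 0.47154
Need k ≥ ln(10^-6) / ln(0.47154) = -13.8155 / -0.7517 ≈ 18.378
Smallest integer k satisfying the bound: 19

19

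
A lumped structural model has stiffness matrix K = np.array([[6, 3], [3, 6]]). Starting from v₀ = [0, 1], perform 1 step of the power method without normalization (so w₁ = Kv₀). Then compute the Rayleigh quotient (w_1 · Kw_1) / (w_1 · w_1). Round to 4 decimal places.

λ ≈ 8.4000

w1 = Kv₀ = (6·0 + 3·1; 3·0 + 6·1) = (3, 6)
Kw1 = (36, 45)
w1·Kw1 = 3·36 + 6·45 = 378; w1·w1 = 3·3 + 6·6 = 45
λ ≈ 378/45 = 8.4000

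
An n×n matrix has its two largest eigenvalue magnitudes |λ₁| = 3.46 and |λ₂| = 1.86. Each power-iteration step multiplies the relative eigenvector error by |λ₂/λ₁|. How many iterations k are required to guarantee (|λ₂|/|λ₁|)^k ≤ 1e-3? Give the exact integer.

12

|λ₂/λ₁| = 1.86/3.46 = 0.53757
Need k ≥ ln(1e-3) / ln(0.53757) = -6.9078 / -0.6207 ≈ 11.129
Smallest integer k satisfying the bound: 12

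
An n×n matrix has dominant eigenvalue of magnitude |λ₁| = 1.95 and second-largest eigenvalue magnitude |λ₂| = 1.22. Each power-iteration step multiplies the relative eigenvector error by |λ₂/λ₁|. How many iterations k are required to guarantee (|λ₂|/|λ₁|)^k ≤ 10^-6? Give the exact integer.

|λ₂/λ₁| = 1.22/1.95 = 0.62564
Need k ≥ ln(10^-6) / ln(0.62564) = -13.8155 / -0.4690 ≈ 29.459
Smallest integer k satisfying the bound: 30

30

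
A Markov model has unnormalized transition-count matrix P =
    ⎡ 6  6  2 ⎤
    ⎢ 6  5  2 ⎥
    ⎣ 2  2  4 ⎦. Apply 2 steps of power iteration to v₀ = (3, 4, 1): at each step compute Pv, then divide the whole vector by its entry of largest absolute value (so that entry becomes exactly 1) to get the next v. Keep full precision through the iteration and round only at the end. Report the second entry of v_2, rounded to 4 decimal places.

0.9259

Pv0 = (44.00000, 40.00000, 18.00000); divide by 44.00000 → v1 = (1.00000, 0.90909, 0.40909)
Pv1 = (12.27273, 11.36364, 5.45455); divide by 12.27273 → v2 = (1.00000, 0.92593, 0.44444)
Requested entry of v2: 500/540 = 0.9259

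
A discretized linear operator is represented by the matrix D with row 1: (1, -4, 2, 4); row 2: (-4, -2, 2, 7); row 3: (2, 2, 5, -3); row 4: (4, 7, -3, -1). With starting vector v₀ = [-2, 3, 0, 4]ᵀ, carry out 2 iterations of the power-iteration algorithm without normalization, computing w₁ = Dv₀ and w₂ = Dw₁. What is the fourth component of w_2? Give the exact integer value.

w1 = Dv₀ = (1·(-2) + (-4)·3 + 2·0 + 4·4; (-4)·(-2) + (-2)·3 + 2·0 + 7·4; 2·(-2) + 2·3 + 5·0 + (-3)·4; 4·(-2) + 7·3 + (-3)·0 + (-1)·4) = (2, 30, -10, 9)
w2 = Dw1 = (1·2 + (-4)·30 + 2·(-10) + 4·9; (-4)·2 + (-2)·30 + 2·(-10) + 7·9; 2·2 + 2·30 + 5·(-10) + (-3)·9; 4·2 + 7·30 + (-3)·(-10) + (-1)·9) = (-102, -25, -13, 239)
The requested component of w2 is 239.

239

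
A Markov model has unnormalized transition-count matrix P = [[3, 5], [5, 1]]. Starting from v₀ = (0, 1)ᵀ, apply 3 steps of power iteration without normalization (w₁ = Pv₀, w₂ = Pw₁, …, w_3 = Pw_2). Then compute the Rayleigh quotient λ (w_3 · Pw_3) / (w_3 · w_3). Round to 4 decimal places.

λ ≈ 6.9951

w1 = Pv₀ = (5, 1)
w2 = Pw1 = (20, 26)
w3 = Pw2 = (190, 126)
Pw3 = (1200, 1076)
w3·Pw3 = 190·1200 + 126·1076 = 363576; w3·w3 = 190·190 + 126·126 = 51976
λ ≈ 363576/51976 = 6.9951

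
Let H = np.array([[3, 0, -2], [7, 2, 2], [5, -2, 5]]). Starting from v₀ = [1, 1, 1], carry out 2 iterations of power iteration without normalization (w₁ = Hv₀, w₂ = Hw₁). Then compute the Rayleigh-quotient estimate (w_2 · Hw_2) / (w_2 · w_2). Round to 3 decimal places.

λ ≈ 0.812

w1 = Hv₀ = (3·1 + 0·1 + (-2)·1; 7·1 + 2·1 + 2·1; 5·1 + (-2)·1 + 5·1) = (1, 11, 8)
w2 = Hw1 = (3·1 + 0·11 + (-2)·8; 7·1 + 2·11 + 2·8; 5·1 + (-2)·11 + 5·8) = (-13, 45, 23)
Hw2 = (-85, 45, -40)
w2·Hw2 = (-13)·(-85) + 45·45 + 23·(-40) = 2210; w2·w2 = (-13)·(-13) + 45·45 + 23·23 = 2723
λ ≈ 2210/2723 = 0.812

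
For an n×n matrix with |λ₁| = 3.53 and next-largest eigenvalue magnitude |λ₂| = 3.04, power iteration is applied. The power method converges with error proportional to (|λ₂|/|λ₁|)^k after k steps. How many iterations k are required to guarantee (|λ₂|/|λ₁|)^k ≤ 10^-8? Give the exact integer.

124

|λ₂/λ₁| = 3.04/3.53 = 0.86119
Need k ≥ ln(10^-8) / ln(0.86119) = -18.4207 / -0.1494 ≈ 123.264
Smallest integer k satisfying the bound: 124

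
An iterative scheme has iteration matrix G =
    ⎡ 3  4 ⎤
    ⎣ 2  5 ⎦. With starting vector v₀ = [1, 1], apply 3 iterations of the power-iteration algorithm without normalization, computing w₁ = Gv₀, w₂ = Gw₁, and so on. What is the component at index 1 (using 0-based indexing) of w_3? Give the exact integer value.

w1 = Gv₀ = (3·1 + 4·1; 2·1 + 5·1) = (7, 7)
w2 = Gw1 = (3·7 + 4·7; 2·7 + 5·7) = (49, 49)
w3 = Gw2 = (343, 343)
The requested component of w3 is 343.

343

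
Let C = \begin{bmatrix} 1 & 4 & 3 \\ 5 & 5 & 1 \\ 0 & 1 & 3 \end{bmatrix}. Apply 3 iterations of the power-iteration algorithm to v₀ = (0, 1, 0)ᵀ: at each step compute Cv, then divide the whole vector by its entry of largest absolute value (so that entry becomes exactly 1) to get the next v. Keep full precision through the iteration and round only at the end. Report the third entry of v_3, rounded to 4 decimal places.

Cv0 = (4.00000, 5.00000, 1.00000); divide by 5.00000 → v1 = (0.80000, 1.00000, 0.20000)
Cv1 = (5.40000, 9.20000, 1.60000); divide by 9.20000 → v2 = (0.58696, 1.00000, 0.17391)
Cv2 = (5.10870, 8.10870, 1.52174); divide by 8.10870 → v3 = (0.63003, 1.00000, 0.18767)
Requested entry of v3: 70/373 = 0.1877

0.1877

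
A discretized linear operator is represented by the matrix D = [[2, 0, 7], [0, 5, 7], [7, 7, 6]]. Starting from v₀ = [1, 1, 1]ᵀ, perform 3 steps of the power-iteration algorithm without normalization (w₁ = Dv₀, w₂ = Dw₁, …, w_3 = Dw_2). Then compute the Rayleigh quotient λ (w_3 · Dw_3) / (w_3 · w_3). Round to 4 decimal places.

w1 = Dv₀ = (2·1 + 0·1 + 7·1; 0·1 + 5·1 + 7·1; 7·1 + 7·1 + 6·1) = (9, 12, 20)
w2 = Dw1 = (2·9 + 0·12 + 7·20; 0·9 + 5·12 + 7·20; 7·9 + 7·12 + 6·20) = (158, 200, 267)
w3 = Dw2 = (2185, 2869, 4108)
Dw3 = (33126, 43101, 60026)
w3·Dw3 = 2185·33126 + 2869·43101 + 4108·60026 = 442623887; w3·w3 = 2185·2185 + 2869·2869 + 4108·4108 = 29881050
λ ≈ 442623887/29881050 = 14.8129

λ ≈ 14.8129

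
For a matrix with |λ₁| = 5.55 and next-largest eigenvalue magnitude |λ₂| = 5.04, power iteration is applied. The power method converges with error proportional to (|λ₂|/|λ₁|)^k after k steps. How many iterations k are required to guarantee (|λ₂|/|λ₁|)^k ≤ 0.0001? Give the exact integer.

96

|λ₂/λ₁| = 5.04/5.55 = 0.90811
Need k ≥ ln(0.0001) / ln(0.90811) = -9.2103 / -0.0964 ≈ 95.551
Smallest integer k satisfying the bound: 96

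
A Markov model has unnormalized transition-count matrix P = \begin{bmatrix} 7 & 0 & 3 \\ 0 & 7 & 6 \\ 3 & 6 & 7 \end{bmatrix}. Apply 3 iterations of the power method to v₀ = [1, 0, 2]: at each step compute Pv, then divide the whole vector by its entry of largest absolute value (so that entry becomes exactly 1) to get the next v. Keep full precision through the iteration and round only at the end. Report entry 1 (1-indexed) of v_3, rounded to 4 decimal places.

Pv0 = (13.00000, 12.00000, 17.00000); divide by 17.00000 → v1 = (0.76471, 0.70588, 1.00000)
Pv1 = (8.35294, 10.94118, 13.52941); divide by 13.52941 → v2 = (0.61739, 0.80870, 1.00000)
Pv2 = (7.32174, 11.66087, 13.70435); divide by 13.70435 → v3 = (0.53426, 0.85089, 1.00000)
Requested entry of v3: 1684/3152 = 0.5343

0.5343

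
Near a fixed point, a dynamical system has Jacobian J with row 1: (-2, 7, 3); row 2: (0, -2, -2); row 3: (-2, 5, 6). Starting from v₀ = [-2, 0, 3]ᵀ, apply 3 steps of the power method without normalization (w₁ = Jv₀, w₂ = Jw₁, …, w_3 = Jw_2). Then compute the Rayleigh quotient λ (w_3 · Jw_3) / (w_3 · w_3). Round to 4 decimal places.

w1 = Jv₀ = (13, -6, 22)
w2 = Jw1 = (-2, -32, 76)
w3 = Jw2 = (8, -88, 300)
Jw3 = (268, -424, 1344)
w3·Jw3 = 8·268 + (-88)·(-424) + 300·1344 = 442656; w3·w3 = 8·8 + (-88)·(-88) + 300·300 = 97808
λ ≈ 442656/97808 = 4.5258

4.5258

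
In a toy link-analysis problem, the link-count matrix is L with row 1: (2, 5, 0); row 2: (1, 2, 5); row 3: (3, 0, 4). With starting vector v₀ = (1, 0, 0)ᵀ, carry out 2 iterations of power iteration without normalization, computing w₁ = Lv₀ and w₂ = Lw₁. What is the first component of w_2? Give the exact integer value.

w1 = Lv₀ = (2, 1, 3)
w2 = Lw1 = (9, 19, 18)
The requested component of w2 is 9.

9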